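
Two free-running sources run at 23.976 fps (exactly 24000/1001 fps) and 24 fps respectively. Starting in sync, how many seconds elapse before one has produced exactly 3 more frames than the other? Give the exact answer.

The gap grows by |24 − 24000/1001| = 24/1001 frames per second.
Time for a 3-frame gap: 3 ÷ (24/1001) = 125.125 s.

125.125 seconds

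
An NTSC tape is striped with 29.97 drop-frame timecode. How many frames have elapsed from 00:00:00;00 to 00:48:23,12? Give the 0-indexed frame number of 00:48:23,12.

As if non-drop at 30 labels/s: (0 × 3600 + 48 × 60 + 23) × 30 + 12 = 87102.
Minute boundaries passed: 48; those not divisible by 10: 48 − 4 = 44; dropped labels = 2 × 44 = 88.
Actual frame index = 87102 − 88 = 87014.

87014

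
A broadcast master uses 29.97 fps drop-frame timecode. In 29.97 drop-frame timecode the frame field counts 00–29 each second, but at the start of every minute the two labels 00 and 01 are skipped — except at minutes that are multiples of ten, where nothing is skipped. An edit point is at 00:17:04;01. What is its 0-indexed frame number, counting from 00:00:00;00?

30689

Complete 10-minute blocks: 1, each 17982 frames → 17982.
Remaining 7 whole minutes in the current block: 1800 + 6 × 1798 = 12588 frames.
Within the current minute: 4 × 30 + 1 − 2 = 119 (labels ;00/;01 skipped at this minute). Total = 17982 + 12588 + 119 = 30689.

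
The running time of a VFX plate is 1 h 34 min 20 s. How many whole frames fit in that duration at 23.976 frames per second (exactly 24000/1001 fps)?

1 h 34 min 20 s = 5660 s.
Frames = 5660 × 24000/1001 = 135840000/1001 ≈ 135704.2957.
Complete frames: 135704.

135704 frames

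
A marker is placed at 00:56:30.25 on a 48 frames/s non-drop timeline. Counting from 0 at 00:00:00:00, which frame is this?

162745

Total seconds to the label: (0 × 3600 + 56 × 60 + 30) = 3390.
Frame index = 3390 × 48 + 25 = 162745.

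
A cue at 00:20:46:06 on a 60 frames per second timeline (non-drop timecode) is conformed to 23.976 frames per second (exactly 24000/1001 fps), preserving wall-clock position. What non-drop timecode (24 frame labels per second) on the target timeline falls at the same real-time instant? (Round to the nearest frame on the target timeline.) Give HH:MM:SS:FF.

00:20:44:21

Source frame index: (0×3600 + 20×60 + 46) × 60 + 6 = 74766.
Real time: 74766 / (60) = 12461/10 s.
Target frame: (12461/10) × (24000/1001) = 29906400/1001 ≈ 29876.523 → 29877.
At 24 labels/s: frame 29877 → 00:20:44:21.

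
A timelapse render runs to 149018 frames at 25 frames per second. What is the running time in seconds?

Running time = 149018 / (25) = 5960.72 s.

5960.72 seconds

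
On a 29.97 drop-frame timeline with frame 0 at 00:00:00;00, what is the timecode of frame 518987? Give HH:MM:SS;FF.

Ten DF minutes hold 17982 frames, so frame 518987 lies in block 28 (frames 503496–521477) with 15491 frames into that block.
The block's first minute is 1800 frames and the rest 1798 each; 15491 frames reaches minute 8, so 28 × 18 + 8 × 2 = 520 labels have been skipped so far.
Adding those back, label number 518987 + 520 = 519507 at 30 labels/s is 17316 s + 27 f = 4 h 48 min 36 s frame 27, i.e. 04:48:36;27.

04:48:36;27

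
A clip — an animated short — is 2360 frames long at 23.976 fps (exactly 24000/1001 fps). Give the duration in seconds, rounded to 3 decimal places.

Running time = 2360 × 1001/24000 = 59059/600 s ≈ 98.432 s.

98.432 seconds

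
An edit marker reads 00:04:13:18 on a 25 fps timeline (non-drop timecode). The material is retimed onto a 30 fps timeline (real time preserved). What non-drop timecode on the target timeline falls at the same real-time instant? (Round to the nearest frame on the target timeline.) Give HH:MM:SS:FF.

00:04:13:22

Source frame index: (0×3600 + 4×60 + 13) × 25 + 18 = 6343.
Real time: 6343 / (25) = 6343/25 s.
Target frame: (6343/25) × (30) = 38058/5 ≈ 7611.600 → 7612.
At 30 labels/s: frame 7612 → 00:04:13:22.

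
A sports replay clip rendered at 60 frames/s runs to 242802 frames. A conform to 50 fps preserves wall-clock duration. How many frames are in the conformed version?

202335 frames

Frames at target rate = 242802 × (50) / (60) = 202335.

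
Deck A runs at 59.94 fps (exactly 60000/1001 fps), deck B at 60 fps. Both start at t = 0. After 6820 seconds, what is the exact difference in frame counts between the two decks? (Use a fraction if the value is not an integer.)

37200/91 frames

A emits 60000/1001 × 6820 = 37200000/91 frames; B emits 60 × 6820 = 409200.
Difference = 37200/91 frames (≈ 408.7912); B is ahead of A.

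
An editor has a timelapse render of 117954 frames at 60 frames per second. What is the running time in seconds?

1965.9 seconds

Running time = 117954 / (60) = 1965.9 s.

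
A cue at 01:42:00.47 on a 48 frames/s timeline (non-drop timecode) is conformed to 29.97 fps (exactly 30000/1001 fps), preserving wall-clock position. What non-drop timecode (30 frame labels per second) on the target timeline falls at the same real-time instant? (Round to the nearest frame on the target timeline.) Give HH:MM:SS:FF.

Source frame index: (1×3600 + 42×60 + 0) × 48 + 47 = 293807.
Real time: 293807 / (48) = 293807/48 s.
Target frame: (293807/48) × (30000/1001) = 183629375/1001 ≈ 183445.929 → 183446.
At 30 labels/s: frame 183446 → 01:41:54:26.

01:41:54:26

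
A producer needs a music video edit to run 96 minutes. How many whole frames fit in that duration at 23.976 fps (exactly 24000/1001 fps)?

96 min = 5760 s.
Frames = 5760 × 24000/1001 = 138240000/1001 ≈ 138101.8981.
Complete frames: 138101.

138101 frames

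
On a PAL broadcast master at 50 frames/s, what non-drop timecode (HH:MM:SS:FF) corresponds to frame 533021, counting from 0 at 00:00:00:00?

533021 ÷ 50 = 10660 full seconds, remainder 21 frames.
10660 s = 2 h 57 min 40 s.
Timecode: 02:57:40:21.

02:57:40:21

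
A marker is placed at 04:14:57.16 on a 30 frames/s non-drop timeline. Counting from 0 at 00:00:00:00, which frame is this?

458926

Total seconds to the label: (4 × 3600 + 14 × 60 + 57) = 15297.
Frame index = 15297 × 30 + 16 = 458926.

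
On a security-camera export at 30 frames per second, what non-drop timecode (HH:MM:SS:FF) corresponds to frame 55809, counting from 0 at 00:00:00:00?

00:31:00:09

55809 ÷ 30 = 1860 full seconds, remainder 9 frames.
1860 s = 0 h 31 min 0 s.
Timecode: 00:31:00:09.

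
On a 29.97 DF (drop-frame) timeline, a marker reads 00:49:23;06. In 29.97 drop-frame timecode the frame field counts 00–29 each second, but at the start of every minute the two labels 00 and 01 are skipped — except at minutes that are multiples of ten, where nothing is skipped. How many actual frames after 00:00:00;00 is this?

88806

Complete 10-minute blocks: 4, each 17982 frames → 71928.
Remaining 9 whole minutes in the current block: 1800 + 8 × 1798 = 16184 frames.
Within the current minute: 23 × 30 + 6 − 2 = 694 (labels ;00/;01 skipped at this minute). Total = 71928 + 16184 + 694 = 88806.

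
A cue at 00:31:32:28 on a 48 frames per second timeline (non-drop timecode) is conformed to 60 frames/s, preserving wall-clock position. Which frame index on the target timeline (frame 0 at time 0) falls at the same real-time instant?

frame 113555

Source frame index: (0×3600 + 31×60 + 32) × 48 + 28 = 90844.
Real time: 90844 / (48) = 22711/12 s.
Target frame: (22711/12) × (60) = 113555.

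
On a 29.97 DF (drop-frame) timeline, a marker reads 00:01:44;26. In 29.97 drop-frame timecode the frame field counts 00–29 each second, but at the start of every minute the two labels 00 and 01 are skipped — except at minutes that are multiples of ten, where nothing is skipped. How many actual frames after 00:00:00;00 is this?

3144

As if non-drop at 30 labels/s: (0 × 3600 + 1 × 60 + 44) × 30 + 26 = 3146.
Minute boundaries passed: 1; those not divisible by 10: 1 − 0 = 1; dropped labels = 2 × 1 = 2.
Actual frame index = 3146 − 2 = 3144.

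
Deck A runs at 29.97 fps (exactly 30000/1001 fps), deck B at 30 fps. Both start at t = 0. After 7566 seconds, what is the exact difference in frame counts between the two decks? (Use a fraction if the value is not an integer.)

A emits 30000/1001 × 7566 = 17460000/77 frames; B emits 30 × 7566 = 226980.
Difference = 17460/77 frames (≈ 226.7532); B is ahead of A.

17460/77 frames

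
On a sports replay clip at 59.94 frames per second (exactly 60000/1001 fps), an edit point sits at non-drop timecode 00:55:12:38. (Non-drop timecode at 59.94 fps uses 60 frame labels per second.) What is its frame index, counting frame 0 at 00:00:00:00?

Total seconds to the label: (0 × 3600 + 55 × 60 + 12) = 3312.
Frame index = 3312 × 60 + 38 = 198758.

198758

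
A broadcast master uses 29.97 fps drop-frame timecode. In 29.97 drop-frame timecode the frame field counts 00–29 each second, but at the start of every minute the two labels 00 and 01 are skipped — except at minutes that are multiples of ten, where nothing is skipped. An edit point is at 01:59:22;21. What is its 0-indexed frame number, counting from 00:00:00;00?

Complete 10-minute blocks: 11, each 17982 frames → 197802.
Remaining 9 whole minutes in the current block: 1800 + 8 × 1798 = 16184 frames.
Within the current minute: 22 × 30 + 21 − 2 = 679 (labels ;00/;01 skipped at this minute). Total = 197802 + 16184 + 679 = 214665.

214665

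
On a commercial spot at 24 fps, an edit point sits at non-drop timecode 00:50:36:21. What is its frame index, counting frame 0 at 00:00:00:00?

Total seconds to the label: (0 × 3600 + 50 × 60 + 36) = 3036.
Frame index = 3036 × 24 + 21 = 72885.

72885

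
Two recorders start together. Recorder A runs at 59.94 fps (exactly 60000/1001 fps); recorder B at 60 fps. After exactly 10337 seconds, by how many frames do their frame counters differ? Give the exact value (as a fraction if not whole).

620220/1001 frames

A emits 60000/1001 × 10337 = 620220000/1001 frames; B emits 60 × 10337 = 620220.
Difference = 620220/1001 frames (≈ 619.6004); B is ahead of A.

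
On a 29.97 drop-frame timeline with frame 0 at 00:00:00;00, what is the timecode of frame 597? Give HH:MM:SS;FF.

00:00:19;27

Each 10-minute DF block holds 10 × 60 × 30 − 9 × 2 = 17982 frames. 597 ÷ 17982 → 0 full blocks, remainder 597.
Within the partial block the first minute is 1800 frames and each further minute 1798, so 0 further minute boundaries passed. Total skipped labels = 18 × 0 + 2 × 0 = 0.
Non-drop label index = 597 + 0 = 597; at 30 labels/s that is 00:00:19:27, i.e. DF 00:00:19;27.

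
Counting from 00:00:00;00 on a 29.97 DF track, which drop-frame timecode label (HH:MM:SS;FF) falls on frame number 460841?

04:16:16;23

Each 10-minute DF block holds 10 × 60 × 30 − 9 × 2 = 17982 frames. 460841 ÷ 17982 → 25 full blocks, remainder 11291.
Within the partial block the first minute is 1800 frames and each further minute 1798, so 6 further minute boundaries passed. Total skipped labels = 18 × 25 + 2 × 6 = 462.
Non-drop label index = 460841 + 462 = 461303; at 30 labels/s that is 04:16:16:23, i.e. DF 04:16:16;23.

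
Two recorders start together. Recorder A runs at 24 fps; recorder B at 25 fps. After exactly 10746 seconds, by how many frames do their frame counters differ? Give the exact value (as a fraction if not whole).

10746 frames

A emits 24 × 10746 = 257904 frames; B emits 25 × 10746 = 268650.
Difference = 10746 frames; B is ahead of A.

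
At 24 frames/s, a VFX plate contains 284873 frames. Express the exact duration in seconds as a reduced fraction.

Running time = 284873 ÷ (24) = 284873 × 1/24 = 284873/24 s.

284873/24 seconds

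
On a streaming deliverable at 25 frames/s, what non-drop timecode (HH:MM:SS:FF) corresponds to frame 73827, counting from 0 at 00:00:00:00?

73827 ÷ 25 = 2953 full seconds, remainder 2 frames.
2953 s = 0 h 49 min 13 s.
Timecode: 00:49:13:02.

00:49:13:02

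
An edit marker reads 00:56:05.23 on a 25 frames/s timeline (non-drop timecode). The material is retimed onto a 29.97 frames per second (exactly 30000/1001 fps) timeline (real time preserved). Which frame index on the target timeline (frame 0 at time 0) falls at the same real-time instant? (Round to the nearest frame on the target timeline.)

frame 100877

Source frame index: (0×3600 + 56×60 + 5) × 25 + 23 = 84148.
Real time: 84148 / (25) = 84148/25 s.
Target frame: (84148/25) × (30000/1001) = 100977600/1001 ≈ 100876.723 → 100877.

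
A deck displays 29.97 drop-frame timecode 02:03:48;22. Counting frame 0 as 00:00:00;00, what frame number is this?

Complete 10-minute blocks: 12, each 17982 frames → 215784.
Remaining 3 whole minutes in the current block: 1800 + 2 × 1798 = 5396 frames.
Within the current minute: 48 × 30 + 22 − 2 = 1460 (labels ;00/;01 skipped at this minute). Total = 215784 + 5396 + 1460 = 222640.

222640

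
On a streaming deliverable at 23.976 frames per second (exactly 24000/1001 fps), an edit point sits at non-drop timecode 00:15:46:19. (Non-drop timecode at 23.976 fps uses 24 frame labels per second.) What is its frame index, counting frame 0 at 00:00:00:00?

22723

Total seconds to the label: (0 × 3600 + 15 × 60 + 46) = 946.
Frame index = 946 × 24 + 19 = 22723.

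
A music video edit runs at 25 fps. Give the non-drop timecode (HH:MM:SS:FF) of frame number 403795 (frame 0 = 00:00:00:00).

04:29:11:20

403795 ÷ 25 = 16151 full seconds, remainder 20 frames.
16151 s = 4 h 29 min 11 s.
Timecode: 04:29:11:20.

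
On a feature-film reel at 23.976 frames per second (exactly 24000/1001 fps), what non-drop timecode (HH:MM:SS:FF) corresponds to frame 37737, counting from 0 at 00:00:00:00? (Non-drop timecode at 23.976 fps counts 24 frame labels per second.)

37737 ÷ 24 = 1572 full seconds, remainder 9 frames.
1572 s = 0 h 26 min 12 s.
Timecode: 00:26:12:09.

00:26:12:09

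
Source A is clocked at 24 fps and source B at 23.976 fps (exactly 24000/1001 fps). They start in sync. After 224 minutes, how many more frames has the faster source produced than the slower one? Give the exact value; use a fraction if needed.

46080/143 frames

224 min = 13440 s.
A emits 24 × 13440 = 322560 frames; B emits 24000/1001 × 13440 = 46080000/143.
Difference = 46080/143 frames (≈ 322.2378); B is behind A.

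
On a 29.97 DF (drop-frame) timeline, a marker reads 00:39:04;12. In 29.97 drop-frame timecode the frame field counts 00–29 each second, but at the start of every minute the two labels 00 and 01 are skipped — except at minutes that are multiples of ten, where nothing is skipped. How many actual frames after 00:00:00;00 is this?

As if non-drop at 30 labels/s: (0 × 3600 + 39 × 60 + 4) × 30 + 12 = 70332.
Minute boundaries passed: 39; those not divisible by 10: 39 − 3 = 36; dropped labels = 2 × 36 = 72.
Actual frame index = 70332 − 72 = 70260.

70260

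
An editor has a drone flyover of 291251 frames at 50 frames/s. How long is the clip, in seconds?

5825.02 seconds

Running time = 291251 / (50) = 5825.02 s.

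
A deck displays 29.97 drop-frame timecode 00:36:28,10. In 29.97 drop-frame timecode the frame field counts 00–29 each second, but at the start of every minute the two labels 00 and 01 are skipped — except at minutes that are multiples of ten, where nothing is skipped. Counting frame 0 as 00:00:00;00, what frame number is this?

65584

Complete 10-minute blocks: 3, each 17982 frames → 53946.
Remaining 6 whole minutes in the current block: 1800 + 5 × 1798 = 10790 frames.
Within the current minute: 28 × 30 + 10 − 2 = 848 (labels ;00/;01 skipped at this minute). Total = 53946 + 10790 + 848 = 65584.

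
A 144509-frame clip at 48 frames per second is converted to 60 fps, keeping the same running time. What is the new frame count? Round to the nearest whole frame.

Frames at target rate = 144509 × (60) / (48) = 722545/4 ≈ 180636.250.
Nearest whole frame: 180636.

180636 frames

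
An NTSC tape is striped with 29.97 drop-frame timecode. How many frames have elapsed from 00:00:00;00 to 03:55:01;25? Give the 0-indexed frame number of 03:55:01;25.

422631

Complete 10-minute blocks: 23, each 17982 frames → 413586.
Remaining 5 whole minutes in the current block: 1800 + 4 × 1798 = 8992 frames.
Within the current minute: 1 × 30 + 25 − 2 = 53 (labels ;00/;01 skipped at this minute). Total = 413586 + 8992 + 53 = 422631.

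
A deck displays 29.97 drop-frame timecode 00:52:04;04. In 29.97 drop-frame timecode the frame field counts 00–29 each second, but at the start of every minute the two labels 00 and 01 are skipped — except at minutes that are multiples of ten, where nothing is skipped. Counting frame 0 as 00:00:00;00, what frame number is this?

Complete 10-minute blocks: 5, each 17982 frames → 89910.
Remaining 2 whole minutes in the current block: 1800 + 1 × 1798 = 3598 frames.
Within the current minute: 4 × 30 + 4 − 2 = 122 (labels ;00/;01 skipped at this minute). Total = 89910 + 3598 + 122 = 93630.

93630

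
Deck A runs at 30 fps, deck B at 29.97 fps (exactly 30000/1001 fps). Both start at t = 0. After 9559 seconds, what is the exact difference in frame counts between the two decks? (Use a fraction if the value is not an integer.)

26070/91 frames

A emits 30 × 9559 = 286770 frames; B emits 30000/1001 × 9559 = 26070000/91.
Difference = 26070/91 frames (≈ 286.4835); B is behind A.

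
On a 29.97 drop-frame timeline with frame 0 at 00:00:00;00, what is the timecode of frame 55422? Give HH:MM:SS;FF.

00:30:49;06

Ten DF minutes hold 17982 frames, so frame 55422 lies in block 3 (frames 53946–71927) with 1476 frames into that block.
The block's first minute is 1800 frames and the rest 1798 each; 1476 frames reaches minute 0, so 3 × 18 + 0 × 2 = 54 labels have been skipped so far.
Adding those back, label number 55422 + 54 = 55476 at 30 labels/s is 1849 s + 6 f = 0 h 30 min 49 s frame 6, i.e. 00:30:49;06.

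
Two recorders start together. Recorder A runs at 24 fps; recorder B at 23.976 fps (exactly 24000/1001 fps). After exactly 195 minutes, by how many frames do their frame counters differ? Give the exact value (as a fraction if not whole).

21600/77 frames

195 min = 11700 s.
A emits 24 × 11700 = 280800 frames; B emits 24000/1001 × 11700 = 21600000/77.
Difference = 21600/77 frames (≈ 280.5195); B is behind A.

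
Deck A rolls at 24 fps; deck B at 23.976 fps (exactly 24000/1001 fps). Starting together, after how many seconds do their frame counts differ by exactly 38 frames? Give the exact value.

19019/12 seconds

The gap grows by |24000/1001 − 24| = 24/1001 frames per second.
Time for a 38-frame gap: 38 ÷ (24/1001) = 19019/12 s.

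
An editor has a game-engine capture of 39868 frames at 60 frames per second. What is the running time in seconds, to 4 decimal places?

Running time = 39868 × 1/60 = 9967/15 s ≈ 664.4667 s.

664.4667 seconds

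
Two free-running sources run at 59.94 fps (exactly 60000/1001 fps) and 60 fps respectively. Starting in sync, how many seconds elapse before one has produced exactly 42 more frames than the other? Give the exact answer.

The gap grows by |60 − 60000/1001| = 60/1001 frames per second.
Time for a 42-frame gap: 42 ÷ (60/1001) = 700.7 s.

700.7 seconds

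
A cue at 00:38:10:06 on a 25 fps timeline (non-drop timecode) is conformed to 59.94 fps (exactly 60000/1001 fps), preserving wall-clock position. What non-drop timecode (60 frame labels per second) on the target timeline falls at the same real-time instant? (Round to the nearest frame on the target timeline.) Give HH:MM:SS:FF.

Source frame index: (0×3600 + 38×60 + 10) × 25 + 6 = 57256.
Real time: 57256 / (25) = 57256/25 s.
Target frame: (57256/25) × (60000/1001) = 137414400/1001 ≈ 137277.123 → 137277.
At 60 labels/s: frame 137277 → 00:38:07:57.

00:38:07:57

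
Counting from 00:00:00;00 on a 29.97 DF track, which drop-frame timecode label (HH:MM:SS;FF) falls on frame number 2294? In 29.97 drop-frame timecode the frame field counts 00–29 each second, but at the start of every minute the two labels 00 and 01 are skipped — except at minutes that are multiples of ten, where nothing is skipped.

Ten DF minutes hold 17982 frames, so frame 2294 lies in block 0 (frames 0–17981) with 2294 frames into that block.
The block's first minute is 1800 frames and the rest 1798 each; 2294 frames reaches minute 1, so 0 × 18 + 1 × 2 = 2 labels have been skipped so far.
Adding those back, label number 2294 + 2 = 2296 at 30 labels/s is 76 s + 16 f = 0 h 1 min 16 s frame 16, i.e. 00:01:16;16.

00:01:16;16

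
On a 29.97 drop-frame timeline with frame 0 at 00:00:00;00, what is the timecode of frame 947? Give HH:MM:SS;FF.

Each 10-minute DF block holds 10 × 60 × 30 − 9 × 2 = 17982 frames. 947 ÷ 17982 → 0 full blocks, remainder 947.
Within the partial block the first minute is 1800 frames and each further minute 1798, so 0 further minute boundaries passed. Total skipped labels = 18 × 0 + 2 × 0 = 0.
Non-drop label index = 947 + 0 = 947; at 30 labels/s that is 00:00:31:17, i.e. DF 00:00:31;17.

00:00:31;17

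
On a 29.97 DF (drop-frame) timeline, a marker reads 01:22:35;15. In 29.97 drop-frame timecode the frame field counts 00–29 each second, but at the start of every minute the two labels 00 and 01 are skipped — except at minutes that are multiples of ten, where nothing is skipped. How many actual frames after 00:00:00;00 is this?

148517

As if non-drop at 30 labels/s: (1 × 3600 + 22 × 60 + 35) × 30 + 15 = 148665.
Minute boundaries passed: 82; those not divisible by 10: 82 − 8 = 74; dropped labels = 2 × 74 = 148.
Actual frame index = 148665 − 148 = 148517.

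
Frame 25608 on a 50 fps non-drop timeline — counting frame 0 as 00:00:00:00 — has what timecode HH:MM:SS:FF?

25608 ÷ 50 = 512 full seconds, remainder 8 frames.
512 s = 0 h 8 min 32 s.
Timecode: 00:08:32:08.

00:08:32:08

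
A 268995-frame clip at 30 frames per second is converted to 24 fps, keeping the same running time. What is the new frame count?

Target frames = source frames × (target rate / source rate) = 268995 × (24)/(30) = 268995 × 4/5 = 215196.

215196 frames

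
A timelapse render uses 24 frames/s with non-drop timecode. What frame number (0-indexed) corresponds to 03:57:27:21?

frame 341949

Total seconds to the label: (3 × 3600 + 57 × 60 + 27) = 14247.
Frame index = 14247 × 24 + 21 = 341949.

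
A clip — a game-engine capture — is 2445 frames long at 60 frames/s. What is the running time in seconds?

40.75 seconds

Running time = 2445 / (60) = 40.75 s.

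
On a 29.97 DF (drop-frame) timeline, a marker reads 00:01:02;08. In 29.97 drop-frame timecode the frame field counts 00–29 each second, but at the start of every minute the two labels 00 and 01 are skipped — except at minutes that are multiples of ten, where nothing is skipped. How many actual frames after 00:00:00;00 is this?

As if non-drop at 30 labels/s: (0 × 3600 + 1 × 60 + 2) × 30 + 8 = 1868.
Minute boundaries passed: 1; those not divisible by 10: 1 − 0 = 1; dropped labels = 2 × 1 = 2.
Actual frame index = 1868 − 2 = 1866.

1866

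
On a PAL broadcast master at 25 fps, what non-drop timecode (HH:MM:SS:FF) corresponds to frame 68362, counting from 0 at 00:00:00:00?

68362 ÷ 25 = 2734 full seconds, remainder 12 frames.
2734 s = 0 h 45 min 34 s.
Timecode: 00:45:34:12.

00:45:34:12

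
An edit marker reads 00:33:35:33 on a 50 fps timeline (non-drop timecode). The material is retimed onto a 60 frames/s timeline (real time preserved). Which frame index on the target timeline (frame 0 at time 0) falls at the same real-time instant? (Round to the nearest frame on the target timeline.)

Source frame index: (0×3600 + 33×60 + 35) × 50 + 33 = 100783.
Real time: 100783 / (50) = 100783/50 s.
Target frame: (100783/50) × (60) = 604698/5 ≈ 120939.600 → 120940.

frame 120940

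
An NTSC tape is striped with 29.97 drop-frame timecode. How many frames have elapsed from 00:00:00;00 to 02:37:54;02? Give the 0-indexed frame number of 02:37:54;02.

As if non-drop at 30 labels/s: (2 × 3600 + 37 × 60 + 54) × 30 + 2 = 284222.
Minute boundaries passed: 157; those not divisible by 10: 157 − 15 = 142; dropped labels = 2 × 142 = 284.
Actual frame index = 284222 − 284 = 283938.

283938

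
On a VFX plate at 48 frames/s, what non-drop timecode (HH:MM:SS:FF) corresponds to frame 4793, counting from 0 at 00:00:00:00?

00:01:39:41

4793 ÷ 48 = 99 full seconds, remainder 41 frames.
99 s = 0 h 1 min 39 s.
Timecode: 00:01:39:41.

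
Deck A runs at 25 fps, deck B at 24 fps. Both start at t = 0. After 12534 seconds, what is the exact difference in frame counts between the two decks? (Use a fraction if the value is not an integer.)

A emits 25 × 12534 = 313350 frames; B emits 24 × 12534 = 300816.
Difference = 12534 frames; B is behind A.

12534 frames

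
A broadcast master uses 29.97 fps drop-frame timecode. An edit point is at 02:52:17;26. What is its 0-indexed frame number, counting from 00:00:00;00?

309826

As if non-drop at 30 labels/s: (2 × 3600 + 52 × 60 + 17) × 30 + 26 = 310136.
Minute boundaries passed: 172; those not divisible by 10: 172 − 17 = 155; dropped labels = 2 × 155 = 310.
Actual frame index = 310136 − 310 = 309826.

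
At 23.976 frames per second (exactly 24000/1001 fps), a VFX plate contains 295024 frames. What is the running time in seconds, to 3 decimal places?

Running time = 295024 × 1001/24000 = 18457439/1500 s ≈ 12304.959 s.

12304.959 seconds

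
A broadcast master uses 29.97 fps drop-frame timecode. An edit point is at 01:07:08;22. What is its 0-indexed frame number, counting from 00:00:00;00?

As if non-drop at 30 labels/s: (1 × 3600 + 7 × 60 + 8) × 30 + 22 = 120862.
Minute boundaries passed: 67; those not divisible by 10: 67 − 6 = 61; dropped labels = 2 × 61 = 122.
Actual frame index = 120862 − 122 = 120740.

120740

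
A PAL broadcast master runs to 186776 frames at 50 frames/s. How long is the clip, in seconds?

3735.52 seconds

Running time = 186776 / (50) = 3735.52 s.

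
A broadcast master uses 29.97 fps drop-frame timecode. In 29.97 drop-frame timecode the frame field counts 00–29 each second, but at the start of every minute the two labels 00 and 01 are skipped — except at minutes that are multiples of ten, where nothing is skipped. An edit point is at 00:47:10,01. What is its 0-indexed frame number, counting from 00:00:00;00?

As if non-drop at 30 labels/s: (0 × 3600 + 47 × 60 + 10) × 30 + 1 = 84901.
Minute boundaries passed: 47; those not divisible by 10: 47 − 4 = 43; dropped labels = 2 × 43 = 86.
Actual frame index = 84901 − 86 = 84815.

84815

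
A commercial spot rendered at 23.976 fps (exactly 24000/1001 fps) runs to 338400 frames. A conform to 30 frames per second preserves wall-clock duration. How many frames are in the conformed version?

Target frames = source frames × (target rate / source rate) = 338400 × (30)/(24000/1001) = 338400 × 1001/800 = 423423.

423423 frames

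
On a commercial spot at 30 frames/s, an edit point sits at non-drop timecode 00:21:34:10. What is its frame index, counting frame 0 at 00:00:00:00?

38830

Total seconds to the label: (0 × 3600 + 21 × 60 + 34) = 1294.
Frame index = 1294 × 30 + 10 = 38830.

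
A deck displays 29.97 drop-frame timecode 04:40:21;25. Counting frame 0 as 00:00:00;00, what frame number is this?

Complete 10-minute blocks: 28, each 17982 frames → 503496.
Remaining 0 whole minutes in the current block: 0 frames.
Within the current minute: 21 × 30 + 25 = 655. Total = 503496 + 0 + 655 = 504151.

504151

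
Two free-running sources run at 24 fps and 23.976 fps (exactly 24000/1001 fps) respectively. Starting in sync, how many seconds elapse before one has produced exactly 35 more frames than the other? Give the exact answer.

The gap grows by |24000/1001 − 24| = 24/1001 frames per second.
Time for a 35-frame gap: 35 ÷ (24/1001) = 35035/24 s.

35035/24 seconds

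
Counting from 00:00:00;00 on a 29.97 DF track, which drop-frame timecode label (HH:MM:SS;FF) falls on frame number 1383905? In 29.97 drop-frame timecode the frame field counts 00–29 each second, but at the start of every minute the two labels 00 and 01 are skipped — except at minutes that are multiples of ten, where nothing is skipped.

Ten DF minutes hold 17982 frames, so frame 1383905 lies in block 76 (frames 1366632–1384613) with 17273 frames into that block.
The block's first minute is 1800 frames and the rest 1798 each; 17273 frames reaches minute 9, so 76 × 18 + 9 × 2 = 1386 labels have been skipped so far.
Adding those back, label number 1383905 + 1386 = 1385291 at 30 labels/s is 46176 s + 11 f = 12 h 49 min 36 s frame 11, i.e. 12:49:36;11.

12:49:36;11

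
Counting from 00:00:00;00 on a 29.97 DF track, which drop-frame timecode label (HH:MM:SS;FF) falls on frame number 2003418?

Each 10-minute DF block holds 10 × 60 × 30 − 9 × 2 = 17982 frames. 2003418 ÷ 17982 → 111 full blocks, remainder 7416.
Within the partial block the first minute is 1800 frames and each further minute 1798, so 4 further minute boundaries passed. Total skipped labels = 18 × 111 + 2 × 4 = 2006.
Non-drop label index = 2003418 + 2006 = 2005424; at 30 labels/s that is 18:34:07:14, i.e. DF 18:34:07;14.

18:34:07;14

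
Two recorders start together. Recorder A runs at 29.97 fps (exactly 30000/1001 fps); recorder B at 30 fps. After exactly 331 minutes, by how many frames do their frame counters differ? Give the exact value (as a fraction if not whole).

595800/1001 frames

331 min = 19860 s.
A emits 30000/1001 × 19860 = 595800000/1001 frames; B emits 30 × 19860 = 595800.
Difference = 595800/1001 frames (≈ 595.2048); B is ahead of A.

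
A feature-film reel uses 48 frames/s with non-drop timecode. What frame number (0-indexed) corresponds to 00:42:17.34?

Total seconds to the label: (0 × 3600 + 42 × 60 + 17) = 2537.
Frame index = 2537 × 48 + 34 = 121810.

frame 121810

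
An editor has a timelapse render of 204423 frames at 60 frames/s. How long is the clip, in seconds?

3407.05 seconds

Running time = 204423 / (60) = 3407.05 s.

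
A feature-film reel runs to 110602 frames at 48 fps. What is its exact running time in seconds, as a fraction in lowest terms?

Running time = 110602 ÷ (48) = 110602 × 1/48 = 55301/24 s.

55301/24 seconds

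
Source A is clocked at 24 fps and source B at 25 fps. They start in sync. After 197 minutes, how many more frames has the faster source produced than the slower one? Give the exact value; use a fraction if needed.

11820 frames

197 min = 11820 s.
A emits 24 × 11820 = 283680 frames; B emits 25 × 11820 = 295500.
Difference = 11820 frames; B is ahead of A.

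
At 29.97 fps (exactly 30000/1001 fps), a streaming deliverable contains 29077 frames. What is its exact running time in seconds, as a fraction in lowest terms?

Running time = 29077 ÷ (30000/1001) = 29077 × 1001/30000 = 29106077/30000 s.

29106077/30000 seconds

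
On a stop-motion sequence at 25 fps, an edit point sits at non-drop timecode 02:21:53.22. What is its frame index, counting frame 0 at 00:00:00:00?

frame 212847

Total seconds to the label: (2 × 3600 + 21 × 60 + 53) = 8513.
Frame index = 8513 × 25 + 22 = 212847.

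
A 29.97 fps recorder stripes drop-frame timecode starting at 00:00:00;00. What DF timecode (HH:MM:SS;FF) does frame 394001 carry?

03:39:06;17

Ten DF minutes hold 17982 frames, so frame 394001 lies in block 21 (frames 377622–395603) with 16379 frames into that block.
The block's first minute is 1800 frames and the rest 1798 each; 16379 frames reaches minute 9, so 21 × 18 + 9 × 2 = 396 labels have been skipped so far.
Adding those back, label number 394001 + 396 = 394397 at 30 labels/s is 13146 s + 17 f = 3 h 39 min 6 s frame 17, i.e. 03:39:06;17.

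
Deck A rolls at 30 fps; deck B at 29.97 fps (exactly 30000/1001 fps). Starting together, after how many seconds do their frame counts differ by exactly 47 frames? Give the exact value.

47047/30 seconds

The gap grows by |30000/1001 − 30| = 30/1001 frames per second.
Time for a 47-frame gap: 47 ÷ (30/1001) = 47047/30 s.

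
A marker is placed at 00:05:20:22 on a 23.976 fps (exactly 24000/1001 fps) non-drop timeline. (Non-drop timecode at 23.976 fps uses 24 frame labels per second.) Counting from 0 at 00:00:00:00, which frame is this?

Total seconds to the label: (0 × 3600 + 5 × 60 + 20) = 320.
Frame index = 320 × 24 + 22 = 7702.

7702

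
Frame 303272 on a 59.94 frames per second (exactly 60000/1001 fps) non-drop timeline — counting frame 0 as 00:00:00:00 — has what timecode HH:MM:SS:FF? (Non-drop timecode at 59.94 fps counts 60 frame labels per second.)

01:24:14:32

303272 ÷ 60 = 5054 full seconds, remainder 32 frames.
5054 s = 1 h 24 min 14 s.
Timecode: 01:24:14:32.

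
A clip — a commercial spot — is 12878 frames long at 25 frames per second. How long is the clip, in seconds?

Running time = 12878 / (25) = 515.12 s.

515.12 seconds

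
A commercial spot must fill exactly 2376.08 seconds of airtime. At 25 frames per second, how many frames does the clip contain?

59402 frames

Frames = 2376.08 × 25 = 59402.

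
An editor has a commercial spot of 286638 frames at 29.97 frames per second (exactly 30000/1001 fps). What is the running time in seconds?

9564.1546 seconds

Running time = 286638 / (30000/1001) = 9564.1546 s.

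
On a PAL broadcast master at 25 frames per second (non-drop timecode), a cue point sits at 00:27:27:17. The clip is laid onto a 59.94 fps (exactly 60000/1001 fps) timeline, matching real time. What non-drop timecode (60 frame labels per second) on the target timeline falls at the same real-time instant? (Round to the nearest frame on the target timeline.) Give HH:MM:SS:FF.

Source frame index: (0×3600 + 27×60 + 27) × 25 + 17 = 41192.
Real time: 41192 / (25) = 41192/25 s.
Target frame: (41192/25) × (60000/1001) = 98860800/1001 ≈ 98762.038 → 98762.
At 60 labels/s: frame 98762 → 00:27:26:02.

00:27:26:02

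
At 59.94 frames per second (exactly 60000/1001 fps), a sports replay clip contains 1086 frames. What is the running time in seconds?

Running time = 1086 / (60000/1001) = 18.1181 s.

18.1181 seconds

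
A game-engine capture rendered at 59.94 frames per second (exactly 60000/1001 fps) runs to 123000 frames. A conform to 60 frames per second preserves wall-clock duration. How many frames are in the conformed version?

123123 frames

Target frames = source frames × (target rate / source rate) = 123000 × (60)/(60000/1001) = 123000 × 1001/1000 = 123123.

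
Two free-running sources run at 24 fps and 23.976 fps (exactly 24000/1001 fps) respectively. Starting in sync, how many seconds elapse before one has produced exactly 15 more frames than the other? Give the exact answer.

625.625 seconds

The gap grows by |24000/1001 − 24| = 24/1001 frames per second.
Time for a 15-frame gap: 15 ÷ (24/1001) = 625.625 s.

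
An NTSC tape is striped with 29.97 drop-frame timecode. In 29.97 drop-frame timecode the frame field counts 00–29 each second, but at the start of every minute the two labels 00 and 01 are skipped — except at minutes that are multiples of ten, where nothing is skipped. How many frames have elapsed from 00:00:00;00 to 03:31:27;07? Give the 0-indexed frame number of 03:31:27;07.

380237

Complete 10-minute blocks: 21, each 17982 frames → 377622.
Remaining 1 whole minute in the current block: 1800 + 0 × 1798 = 1800 frames.
Within the current minute: 27 × 30 + 7 − 2 = 815 (labels ;00/;01 skipped at this minute). Total = 377622 + 1800 + 815 = 380237.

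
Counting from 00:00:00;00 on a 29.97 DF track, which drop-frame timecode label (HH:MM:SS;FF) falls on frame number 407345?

03:46:31;23

Each 10-minute DF block holds 10 × 60 × 30 − 9 × 2 = 17982 frames. 407345 ÷ 17982 → 22 full blocks, remainder 11741.
Within the partial block the first minute is 1800 frames and each further minute 1798, so 6 further minute boundaries passed. Total skipped labels = 18 × 22 + 2 × 6 = 408.
Non-drop label index = 407345 + 408 = 407753; at 30 labels/s that is 03:46:31:23, i.e. DF 03:46:31;23.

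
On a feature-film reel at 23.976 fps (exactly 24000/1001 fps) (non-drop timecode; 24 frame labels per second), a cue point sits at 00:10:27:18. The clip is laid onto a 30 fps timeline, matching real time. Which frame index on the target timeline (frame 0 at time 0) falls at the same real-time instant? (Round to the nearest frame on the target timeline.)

frame 18851

Source frame index: (0×3600 + 10×60 + 27) × 24 + 18 = 15066.
Real time: 15066 / (24000/1001) = 2513511/4000 s.
Target frame: (2513511/4000) × (30) = 7540533/400 ≈ 18851.333 → 18851.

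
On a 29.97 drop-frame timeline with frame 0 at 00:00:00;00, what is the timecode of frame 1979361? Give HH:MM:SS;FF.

18:20:44;21

Each 10-minute DF block holds 10 × 60 × 30 − 9 × 2 = 17982 frames. 1979361 ÷ 17982 → 110 full blocks, remainder 1341.
Within the partial block the first minute is 1800 frames and each further minute 1798, so 0 further minute boundaries passed. Total skipped labels = 18 × 110 + 2 × 0 = 1980.
Non-drop label index = 1979361 + 1980 = 1981341; at 30 labels/s that is 18:20:44:21, i.e. DF 18:20:44;21.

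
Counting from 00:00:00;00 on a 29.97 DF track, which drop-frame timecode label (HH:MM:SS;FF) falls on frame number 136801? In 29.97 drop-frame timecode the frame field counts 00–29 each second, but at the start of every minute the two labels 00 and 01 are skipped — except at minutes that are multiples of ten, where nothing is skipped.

Ten DF minutes hold 17982 frames, so frame 136801 lies in block 7 (frames 125874–143855) with 10927 frames into that block.
The block's first minute is 1800 frames and the rest 1798 each; 10927 frames reaches minute 6, so 7 × 18 + 6 × 2 = 138 labels have been skipped so far.
Adding those back, label number 136801 + 138 = 136939 at 30 labels/s is 4564 s + 19 f = 1 h 16 min 4 s frame 19, i.e. 01:16:04;19.

01:16:04;19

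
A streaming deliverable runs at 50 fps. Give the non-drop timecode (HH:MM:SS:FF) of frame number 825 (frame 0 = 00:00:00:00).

825 ÷ 50 = 16 full seconds, remainder 25 frames.
16 s = 0 h 0 min 16 s.
Timecode: 00:00:16:25.

00:00:16:25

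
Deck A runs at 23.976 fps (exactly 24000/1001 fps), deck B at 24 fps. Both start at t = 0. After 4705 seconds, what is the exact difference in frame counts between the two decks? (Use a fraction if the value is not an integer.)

112920/1001 frames

A emits 24000/1001 × 4705 = 112920000/1001 frames; B emits 24 × 4705 = 112920.
Difference = 112920/1001 frames (≈ 112.8072); B is ahead of A.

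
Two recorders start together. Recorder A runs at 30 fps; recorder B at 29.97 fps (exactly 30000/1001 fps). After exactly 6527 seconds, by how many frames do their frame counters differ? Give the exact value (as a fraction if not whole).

A emits 30 × 6527 = 195810 frames; B emits 30000/1001 × 6527 = 195810000/1001.
Difference = 195810/1001 frames (≈ 195.6144); B is behind A.

195810/1001 frames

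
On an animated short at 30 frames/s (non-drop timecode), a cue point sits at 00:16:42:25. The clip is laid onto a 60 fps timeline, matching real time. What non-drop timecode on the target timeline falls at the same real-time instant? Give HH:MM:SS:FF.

00:16:42:50

Source frame index: (0×3600 + 16×60 + 42) × 30 + 25 = 30085.
Real time: 30085 / (30) = 6017/6 s.
Target frame: (6017/6) × (60) = 60170.
At 60 labels/s: frame 60170 → 00:16:42:50.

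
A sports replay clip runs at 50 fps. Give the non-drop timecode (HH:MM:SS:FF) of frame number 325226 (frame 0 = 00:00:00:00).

01:48:24:26

325226 ÷ 50 = 6504 full seconds, remainder 26 frames.
6504 s = 1 h 48 min 24 s.
Timecode: 01:48:24:26.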